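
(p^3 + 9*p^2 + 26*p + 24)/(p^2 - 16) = (p^2 + 5*p + 6)/(p - 4)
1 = 1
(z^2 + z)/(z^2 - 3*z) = (z + 1)/(z - 3)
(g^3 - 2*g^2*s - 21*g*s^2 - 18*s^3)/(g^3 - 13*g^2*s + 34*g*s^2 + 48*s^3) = (-g - 3*s)/(-g + 8*s)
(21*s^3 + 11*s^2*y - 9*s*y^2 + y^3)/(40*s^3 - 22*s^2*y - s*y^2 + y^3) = (21*s^3 + 11*s^2*y - 9*s*y^2 + y^3)/(40*s^3 - 22*s^2*y - s*y^2 + y^3)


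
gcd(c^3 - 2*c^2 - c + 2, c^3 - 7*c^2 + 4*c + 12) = c^2 - c - 2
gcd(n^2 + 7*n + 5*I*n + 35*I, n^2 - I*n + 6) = 1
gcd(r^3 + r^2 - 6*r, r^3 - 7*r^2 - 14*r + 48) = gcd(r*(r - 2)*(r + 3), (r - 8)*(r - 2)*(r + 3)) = r^2 + r - 6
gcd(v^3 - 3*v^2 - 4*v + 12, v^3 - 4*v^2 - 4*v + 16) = v^2 - 4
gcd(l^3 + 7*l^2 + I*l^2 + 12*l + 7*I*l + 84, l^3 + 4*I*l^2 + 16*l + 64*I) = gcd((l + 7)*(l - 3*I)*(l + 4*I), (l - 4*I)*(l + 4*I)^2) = l + 4*I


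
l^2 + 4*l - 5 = (l - 1)*(l + 5)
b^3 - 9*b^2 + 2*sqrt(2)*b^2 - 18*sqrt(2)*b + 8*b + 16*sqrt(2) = (b - 8)*(b - 1)*(b + 2*sqrt(2))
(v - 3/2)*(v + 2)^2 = v^3 + 5*v^2/2 - 2*v - 6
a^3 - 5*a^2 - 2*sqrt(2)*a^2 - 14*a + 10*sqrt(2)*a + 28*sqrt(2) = (a - 7)*(a + 2)*(a - 2*sqrt(2))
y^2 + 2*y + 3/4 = (y + 1/2)*(y + 3/2)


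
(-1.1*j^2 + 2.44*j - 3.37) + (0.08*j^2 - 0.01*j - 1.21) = -1.02*j^2 + 2.43*j - 4.58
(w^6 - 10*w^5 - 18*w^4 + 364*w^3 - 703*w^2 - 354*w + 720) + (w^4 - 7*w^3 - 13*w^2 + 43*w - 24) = w^6 - 10*w^5 - 17*w^4 + 357*w^3 - 716*w^2 - 311*w + 696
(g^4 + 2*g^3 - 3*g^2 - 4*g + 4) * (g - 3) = g^5 - g^4 - 9*g^3 + 5*g^2 + 16*g - 12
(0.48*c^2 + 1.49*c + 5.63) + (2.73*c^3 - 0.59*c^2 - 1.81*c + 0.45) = 2.73*c^3 - 0.11*c^2 - 0.32*c + 6.08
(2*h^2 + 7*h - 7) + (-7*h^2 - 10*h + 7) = -5*h^2 - 3*h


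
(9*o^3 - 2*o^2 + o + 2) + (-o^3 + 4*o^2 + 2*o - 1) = 8*o^3 + 2*o^2 + 3*o + 1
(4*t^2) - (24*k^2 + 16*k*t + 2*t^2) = -24*k^2 - 16*k*t + 2*t^2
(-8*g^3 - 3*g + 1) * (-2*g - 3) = 16*g^4 + 24*g^3 + 6*g^2 + 7*g - 3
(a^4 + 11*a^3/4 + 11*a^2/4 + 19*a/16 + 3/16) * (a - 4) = a^5 - 5*a^4/4 - 33*a^3/4 - 157*a^2/16 - 73*a/16 - 3/4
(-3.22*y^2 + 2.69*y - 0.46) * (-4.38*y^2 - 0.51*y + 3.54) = 14.1036*y^4 - 10.14*y^3 - 10.7559*y^2 + 9.7572*y - 1.6284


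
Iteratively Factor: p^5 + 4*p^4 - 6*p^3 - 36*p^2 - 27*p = (p + 3)*(p^4 + p^3 - 9*p^2 - 9*p) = p*(p + 3)*(p^3 + p^2 - 9*p - 9) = p*(p + 1)*(p + 3)*(p^2 - 9) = p*(p + 1)*(p + 3)^2*(p - 3)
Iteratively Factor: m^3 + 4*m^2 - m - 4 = (m - 1)*(m^2 + 5*m + 4) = (m - 1)*(m + 4)*(m + 1)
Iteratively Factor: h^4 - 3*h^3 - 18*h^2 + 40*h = (h - 2)*(h^3 - h^2 - 20*h) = (h - 2)*(h + 4)*(h^2 - 5*h) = h*(h - 2)*(h + 4)*(h - 5)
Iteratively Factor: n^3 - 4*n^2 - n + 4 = (n + 1)*(n^2 - 5*n + 4) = (n - 1)*(n + 1)*(n - 4)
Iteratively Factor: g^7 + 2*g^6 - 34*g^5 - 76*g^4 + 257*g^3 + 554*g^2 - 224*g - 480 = (g + 1)*(g^6 + g^5 - 35*g^4 - 41*g^3 + 298*g^2 + 256*g - 480) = (g - 1)*(g + 1)*(g^5 + 2*g^4 - 33*g^3 - 74*g^2 + 224*g + 480) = (g - 1)*(g + 1)*(g + 4)*(g^4 - 2*g^3 - 25*g^2 + 26*g + 120) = (g - 3)*(g - 1)*(g + 1)*(g + 4)*(g^3 + g^2 - 22*g - 40) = (g - 3)*(g - 1)*(g + 1)*(g + 4)^2*(g^2 - 3*g - 10) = (g - 5)*(g - 3)*(g - 1)*(g + 1)*(g + 4)^2*(g + 2)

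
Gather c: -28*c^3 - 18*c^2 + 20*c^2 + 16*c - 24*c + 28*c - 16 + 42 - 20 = -28*c^3 + 2*c^2 + 20*c + 6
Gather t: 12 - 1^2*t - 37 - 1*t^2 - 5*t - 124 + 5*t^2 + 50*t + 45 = 4*t^2 + 44*t - 104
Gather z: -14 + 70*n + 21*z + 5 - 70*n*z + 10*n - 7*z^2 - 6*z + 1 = 80*n - 7*z^2 + z*(15 - 70*n) - 8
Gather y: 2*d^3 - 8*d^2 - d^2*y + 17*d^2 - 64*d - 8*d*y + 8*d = 2*d^3 + 9*d^2 - 56*d + y*(-d^2 - 8*d)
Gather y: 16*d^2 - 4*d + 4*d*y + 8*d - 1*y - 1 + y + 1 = 16*d^2 + 4*d*y + 4*d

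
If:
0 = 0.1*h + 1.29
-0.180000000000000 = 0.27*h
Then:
No Solution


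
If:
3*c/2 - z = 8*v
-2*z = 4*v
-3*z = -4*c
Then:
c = 0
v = 0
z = 0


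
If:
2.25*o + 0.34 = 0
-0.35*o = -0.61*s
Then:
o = -0.15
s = -0.09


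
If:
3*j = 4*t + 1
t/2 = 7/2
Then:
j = 29/3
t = 7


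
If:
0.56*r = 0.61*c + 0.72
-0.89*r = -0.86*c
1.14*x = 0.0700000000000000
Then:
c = -10.45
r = -10.10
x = 0.06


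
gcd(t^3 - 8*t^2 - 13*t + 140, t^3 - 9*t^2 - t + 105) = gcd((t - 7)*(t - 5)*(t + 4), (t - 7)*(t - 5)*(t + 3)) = t^2 - 12*t + 35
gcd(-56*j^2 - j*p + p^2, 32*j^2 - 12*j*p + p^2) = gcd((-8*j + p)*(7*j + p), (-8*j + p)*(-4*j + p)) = -8*j + p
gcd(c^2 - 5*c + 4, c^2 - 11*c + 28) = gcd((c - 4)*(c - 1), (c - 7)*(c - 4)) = c - 4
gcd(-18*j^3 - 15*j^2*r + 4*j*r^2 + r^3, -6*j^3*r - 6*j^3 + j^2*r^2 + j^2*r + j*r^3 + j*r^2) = 1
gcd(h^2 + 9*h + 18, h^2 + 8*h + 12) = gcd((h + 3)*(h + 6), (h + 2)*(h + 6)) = h + 6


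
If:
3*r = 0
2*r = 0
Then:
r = 0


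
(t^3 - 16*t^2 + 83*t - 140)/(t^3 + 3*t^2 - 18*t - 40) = (t^2 - 12*t + 35)/(t^2 + 7*t + 10)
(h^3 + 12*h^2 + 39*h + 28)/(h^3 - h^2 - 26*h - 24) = (h + 7)/(h - 6)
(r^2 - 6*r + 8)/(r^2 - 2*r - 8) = (r - 2)/(r + 2)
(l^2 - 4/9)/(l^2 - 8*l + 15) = (l^2 - 4/9)/(l^2 - 8*l + 15)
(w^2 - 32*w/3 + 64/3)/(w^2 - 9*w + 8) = (w - 8/3)/(w - 1)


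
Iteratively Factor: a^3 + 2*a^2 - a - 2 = (a + 2)*(a^2 - 1) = (a + 1)*(a + 2)*(a - 1)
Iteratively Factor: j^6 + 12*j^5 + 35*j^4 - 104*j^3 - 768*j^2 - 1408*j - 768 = (j + 3)*(j^5 + 9*j^4 + 8*j^3 - 128*j^2 - 384*j - 256) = (j + 1)*(j + 3)*(j^4 + 8*j^3 - 128*j - 256) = (j + 1)*(j + 3)*(j + 4)*(j^3 + 4*j^2 - 16*j - 64) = (j - 4)*(j + 1)*(j + 3)*(j + 4)*(j^2 + 8*j + 16) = (j - 4)*(j + 1)*(j + 3)*(j + 4)^2*(j + 4)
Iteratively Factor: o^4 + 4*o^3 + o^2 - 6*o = (o - 1)*(o^3 + 5*o^2 + 6*o) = (o - 1)*(o + 2)*(o^2 + 3*o) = o*(o - 1)*(o + 2)*(o + 3)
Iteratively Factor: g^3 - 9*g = (g)*(g^2 - 9) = g*(g - 3)*(g + 3)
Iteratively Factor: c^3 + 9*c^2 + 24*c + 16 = (c + 4)*(c^2 + 5*c + 4) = (c + 4)^2*(c + 1)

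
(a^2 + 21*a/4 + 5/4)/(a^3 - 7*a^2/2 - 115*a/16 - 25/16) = 4*(a + 5)/(4*a^2 - 15*a - 25)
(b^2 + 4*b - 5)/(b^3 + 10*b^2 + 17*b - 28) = (b + 5)/(b^2 + 11*b + 28)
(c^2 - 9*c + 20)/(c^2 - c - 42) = (-c^2 + 9*c - 20)/(-c^2 + c + 42)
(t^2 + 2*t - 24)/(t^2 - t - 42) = (t - 4)/(t - 7)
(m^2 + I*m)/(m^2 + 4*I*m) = (m + I)/(m + 4*I)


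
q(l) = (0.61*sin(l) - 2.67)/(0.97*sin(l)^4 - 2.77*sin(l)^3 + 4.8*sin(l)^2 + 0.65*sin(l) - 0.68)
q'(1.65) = -0.13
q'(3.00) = -17.72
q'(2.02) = -0.96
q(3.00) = 5.17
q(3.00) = 5.17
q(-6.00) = 14.03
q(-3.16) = 3.99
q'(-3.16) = -4.02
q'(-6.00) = 206.06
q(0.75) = -1.70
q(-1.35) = -0.49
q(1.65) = -0.70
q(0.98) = -1.06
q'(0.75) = 4.62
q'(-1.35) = -0.30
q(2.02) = -0.88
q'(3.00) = -17.72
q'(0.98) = 1.64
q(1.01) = -1.01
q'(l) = (0.61*sin(l) - 2.67)*(-3.88*sin(l)^3*cos(l) + 8.31*sin(l)^2*cos(l) - 9.6*sin(l)*cos(l) - 0.65*cos(l))/(0.97*sin(l)^4 - 2.77*sin(l)^3 + 4.8*sin(l)^2 + 0.65*sin(l) - 0.68)^2 + 0.61*cos(l)/(0.97*sin(l)^4 - 2.77*sin(l)^3 + 4.8*sin(l)^2 + 0.65*sin(l) - 0.68)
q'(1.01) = 1.46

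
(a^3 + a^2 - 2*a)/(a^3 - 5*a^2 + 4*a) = (a + 2)/(a - 4)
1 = 1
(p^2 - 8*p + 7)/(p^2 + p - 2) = (p - 7)/(p + 2)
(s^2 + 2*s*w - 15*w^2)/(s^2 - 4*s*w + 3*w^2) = (s + 5*w)/(s - w)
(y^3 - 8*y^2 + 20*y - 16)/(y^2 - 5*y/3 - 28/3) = 3*(y^2 - 4*y + 4)/(3*y + 7)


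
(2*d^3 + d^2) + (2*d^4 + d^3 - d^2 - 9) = 2*d^4 + 3*d^3 - 9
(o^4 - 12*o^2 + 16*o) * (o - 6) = o^5 - 6*o^4 - 12*o^3 + 88*o^2 - 96*o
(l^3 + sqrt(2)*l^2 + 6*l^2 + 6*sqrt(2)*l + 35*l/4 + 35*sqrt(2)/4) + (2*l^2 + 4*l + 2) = l^3 + sqrt(2)*l^2 + 8*l^2 + 6*sqrt(2)*l + 51*l/4 + 2 + 35*sqrt(2)/4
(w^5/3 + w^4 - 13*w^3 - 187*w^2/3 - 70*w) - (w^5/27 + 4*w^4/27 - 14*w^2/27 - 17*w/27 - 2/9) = 8*w^5/27 + 23*w^4/27 - 13*w^3 - 1669*w^2/27 - 1873*w/27 + 2/9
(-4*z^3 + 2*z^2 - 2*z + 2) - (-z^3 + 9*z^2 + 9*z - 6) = -3*z^3 - 7*z^2 - 11*z + 8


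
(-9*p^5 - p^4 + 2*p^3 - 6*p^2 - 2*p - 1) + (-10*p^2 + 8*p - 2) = -9*p^5 - p^4 + 2*p^3 - 16*p^2 + 6*p - 3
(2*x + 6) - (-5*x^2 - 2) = 5*x^2 + 2*x + 8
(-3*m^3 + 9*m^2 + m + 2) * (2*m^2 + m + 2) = -6*m^5 + 15*m^4 + 5*m^3 + 23*m^2 + 4*m + 4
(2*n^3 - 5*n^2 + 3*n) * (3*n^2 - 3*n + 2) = 6*n^5 - 21*n^4 + 28*n^3 - 19*n^2 + 6*n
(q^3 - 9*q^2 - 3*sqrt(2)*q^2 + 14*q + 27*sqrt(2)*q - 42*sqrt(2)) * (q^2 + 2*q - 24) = q^5 - 7*q^4 - 3*sqrt(2)*q^4 - 28*q^3 + 21*sqrt(2)*q^3 + 84*sqrt(2)*q^2 + 244*q^2 - 732*sqrt(2)*q - 336*q + 1008*sqrt(2)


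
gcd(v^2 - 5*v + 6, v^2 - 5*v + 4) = 1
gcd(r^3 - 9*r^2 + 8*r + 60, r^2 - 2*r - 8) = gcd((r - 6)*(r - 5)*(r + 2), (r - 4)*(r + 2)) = r + 2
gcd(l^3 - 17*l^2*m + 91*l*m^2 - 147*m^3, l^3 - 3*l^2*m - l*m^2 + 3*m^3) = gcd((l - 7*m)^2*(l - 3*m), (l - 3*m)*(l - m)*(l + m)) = l - 3*m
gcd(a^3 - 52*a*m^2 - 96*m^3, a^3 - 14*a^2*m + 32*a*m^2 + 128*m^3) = a^2 - 6*a*m - 16*m^2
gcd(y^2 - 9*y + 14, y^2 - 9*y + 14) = y^2 - 9*y + 14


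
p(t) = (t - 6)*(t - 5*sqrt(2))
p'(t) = 2*t - 5*sqrt(2) - 6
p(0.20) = 39.85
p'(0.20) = -12.67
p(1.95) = 20.74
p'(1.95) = -9.17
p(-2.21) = 76.20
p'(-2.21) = -17.49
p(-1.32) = 61.42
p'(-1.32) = -15.71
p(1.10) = 29.26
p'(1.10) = -10.87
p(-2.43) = 80.09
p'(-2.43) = -17.93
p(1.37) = 26.40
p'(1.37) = -10.33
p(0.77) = 32.95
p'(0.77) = -11.53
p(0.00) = 42.43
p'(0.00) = -13.07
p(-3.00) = 90.64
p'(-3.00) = -19.07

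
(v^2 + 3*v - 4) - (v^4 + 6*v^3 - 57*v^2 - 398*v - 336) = -v^4 - 6*v^3 + 58*v^2 + 401*v + 332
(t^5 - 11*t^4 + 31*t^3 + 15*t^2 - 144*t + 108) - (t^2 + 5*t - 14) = t^5 - 11*t^4 + 31*t^3 + 14*t^2 - 149*t + 122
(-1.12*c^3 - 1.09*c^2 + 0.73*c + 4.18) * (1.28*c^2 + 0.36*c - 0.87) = -1.4336*c^5 - 1.7984*c^4 + 1.5164*c^3 + 6.5615*c^2 + 0.8697*c - 3.6366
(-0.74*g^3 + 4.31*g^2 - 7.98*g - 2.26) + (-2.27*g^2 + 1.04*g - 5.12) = -0.74*g^3 + 2.04*g^2 - 6.94*g - 7.38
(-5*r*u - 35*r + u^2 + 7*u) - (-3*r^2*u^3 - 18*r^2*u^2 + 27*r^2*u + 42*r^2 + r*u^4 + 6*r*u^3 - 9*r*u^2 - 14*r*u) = 3*r^2*u^3 + 18*r^2*u^2 - 27*r^2*u - 42*r^2 - r*u^4 - 6*r*u^3 + 9*r*u^2 + 9*r*u - 35*r + u^2 + 7*u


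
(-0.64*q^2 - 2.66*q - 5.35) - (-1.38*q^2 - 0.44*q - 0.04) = 0.74*q^2 - 2.22*q - 5.31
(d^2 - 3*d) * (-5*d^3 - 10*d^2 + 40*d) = -5*d^5 + 5*d^4 + 70*d^3 - 120*d^2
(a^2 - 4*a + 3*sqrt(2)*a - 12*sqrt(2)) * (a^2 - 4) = a^4 - 4*a^3 + 3*sqrt(2)*a^3 - 12*sqrt(2)*a^2 - 4*a^2 - 12*sqrt(2)*a + 16*a + 48*sqrt(2)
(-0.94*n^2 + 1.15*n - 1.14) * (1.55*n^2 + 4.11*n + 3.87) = -1.457*n^4 - 2.0809*n^3 - 0.6783*n^2 - 0.2349*n - 4.4118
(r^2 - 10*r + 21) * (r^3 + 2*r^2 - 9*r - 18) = r^5 - 8*r^4 - 8*r^3 + 114*r^2 - 9*r - 378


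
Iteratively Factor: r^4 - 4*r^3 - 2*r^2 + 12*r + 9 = (r - 3)*(r^3 - r^2 - 5*r - 3) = (r - 3)^2*(r^2 + 2*r + 1) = (r - 3)^2*(r + 1)*(r + 1)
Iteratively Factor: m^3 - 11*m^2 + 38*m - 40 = (m - 2)*(m^2 - 9*m + 20) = (m - 5)*(m - 2)*(m - 4)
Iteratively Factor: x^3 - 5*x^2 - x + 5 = (x + 1)*(x^2 - 6*x + 5) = (x - 5)*(x + 1)*(x - 1)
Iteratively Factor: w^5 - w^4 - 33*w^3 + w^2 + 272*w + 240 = (w - 4)*(w^4 + 3*w^3 - 21*w^2 - 83*w - 60) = (w - 4)*(w + 1)*(w^3 + 2*w^2 - 23*w - 60) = (w - 5)*(w - 4)*(w + 1)*(w^2 + 7*w + 12) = (w - 5)*(w - 4)*(w + 1)*(w + 3)*(w + 4)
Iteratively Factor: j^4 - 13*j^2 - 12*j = (j + 1)*(j^3 - j^2 - 12*j) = j*(j + 1)*(j^2 - j - 12) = j*(j - 4)*(j + 1)*(j + 3)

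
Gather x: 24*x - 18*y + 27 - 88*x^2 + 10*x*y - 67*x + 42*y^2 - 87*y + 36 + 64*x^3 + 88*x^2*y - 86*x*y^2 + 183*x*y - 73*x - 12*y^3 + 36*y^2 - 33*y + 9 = 64*x^3 + x^2*(88*y - 88) + x*(-86*y^2 + 193*y - 116) - 12*y^3 + 78*y^2 - 138*y + 72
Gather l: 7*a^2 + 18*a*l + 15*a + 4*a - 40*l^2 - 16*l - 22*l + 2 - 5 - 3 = 7*a^2 + 19*a - 40*l^2 + l*(18*a - 38) - 6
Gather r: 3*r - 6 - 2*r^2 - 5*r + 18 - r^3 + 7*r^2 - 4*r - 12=-r^3 + 5*r^2 - 6*r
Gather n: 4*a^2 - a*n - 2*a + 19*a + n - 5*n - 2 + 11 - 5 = 4*a^2 + 17*a + n*(-a - 4) + 4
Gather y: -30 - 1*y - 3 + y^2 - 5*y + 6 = y^2 - 6*y - 27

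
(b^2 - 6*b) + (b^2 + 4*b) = 2*b^2 - 2*b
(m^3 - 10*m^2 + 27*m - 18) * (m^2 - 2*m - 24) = m^5 - 12*m^4 + 23*m^3 + 168*m^2 - 612*m + 432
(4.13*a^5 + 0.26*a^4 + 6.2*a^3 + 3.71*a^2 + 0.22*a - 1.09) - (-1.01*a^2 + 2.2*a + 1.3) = 4.13*a^5 + 0.26*a^4 + 6.2*a^3 + 4.72*a^2 - 1.98*a - 2.39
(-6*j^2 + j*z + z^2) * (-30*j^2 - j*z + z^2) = 180*j^4 - 24*j^3*z - 37*j^2*z^2 + z^4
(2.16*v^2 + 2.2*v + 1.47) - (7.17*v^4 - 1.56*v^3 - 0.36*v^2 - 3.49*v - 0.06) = -7.17*v^4 + 1.56*v^3 + 2.52*v^2 + 5.69*v + 1.53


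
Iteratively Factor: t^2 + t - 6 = (t - 2)*(t + 3)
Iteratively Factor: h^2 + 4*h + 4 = (h + 2)*(h + 2)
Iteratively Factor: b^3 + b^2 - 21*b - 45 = (b - 5)*(b^2 + 6*b + 9) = (b - 5)*(b + 3)*(b + 3)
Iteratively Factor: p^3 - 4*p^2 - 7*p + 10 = (p - 1)*(p^2 - 3*p - 10) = (p - 1)*(p + 2)*(p - 5)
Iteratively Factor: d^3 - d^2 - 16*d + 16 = (d + 4)*(d^2 - 5*d + 4) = (d - 4)*(d + 4)*(d - 1)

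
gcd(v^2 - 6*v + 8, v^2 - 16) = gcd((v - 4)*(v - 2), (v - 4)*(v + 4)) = v - 4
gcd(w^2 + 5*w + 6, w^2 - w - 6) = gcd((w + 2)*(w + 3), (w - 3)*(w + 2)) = w + 2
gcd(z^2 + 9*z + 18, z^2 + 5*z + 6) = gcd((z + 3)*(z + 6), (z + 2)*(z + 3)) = z + 3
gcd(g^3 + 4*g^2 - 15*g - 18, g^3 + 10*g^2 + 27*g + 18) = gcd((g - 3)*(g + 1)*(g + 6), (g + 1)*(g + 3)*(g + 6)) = g^2 + 7*g + 6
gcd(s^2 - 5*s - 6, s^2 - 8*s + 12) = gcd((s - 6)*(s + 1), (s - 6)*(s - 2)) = s - 6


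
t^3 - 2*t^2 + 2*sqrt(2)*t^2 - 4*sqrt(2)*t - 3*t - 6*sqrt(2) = (t - 3)*(t + 1)*(t + 2*sqrt(2))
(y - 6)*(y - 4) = y^2 - 10*y + 24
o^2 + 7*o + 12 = (o + 3)*(o + 4)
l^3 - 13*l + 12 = (l - 3)*(l - 1)*(l + 4)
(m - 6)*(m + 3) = m^2 - 3*m - 18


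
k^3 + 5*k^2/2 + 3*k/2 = k*(k + 1)*(k + 3/2)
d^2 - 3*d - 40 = (d - 8)*(d + 5)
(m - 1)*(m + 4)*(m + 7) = m^3 + 10*m^2 + 17*m - 28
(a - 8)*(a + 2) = a^2 - 6*a - 16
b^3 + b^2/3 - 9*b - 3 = (b - 3)*(b + 1/3)*(b + 3)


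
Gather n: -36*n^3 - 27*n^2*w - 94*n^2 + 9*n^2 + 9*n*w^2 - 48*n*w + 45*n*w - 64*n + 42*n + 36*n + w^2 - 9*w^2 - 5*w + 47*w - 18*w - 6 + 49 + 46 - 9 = -36*n^3 + n^2*(-27*w - 85) + n*(9*w^2 - 3*w + 14) - 8*w^2 + 24*w + 80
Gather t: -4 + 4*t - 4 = 4*t - 8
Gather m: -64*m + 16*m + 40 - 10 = 30 - 48*m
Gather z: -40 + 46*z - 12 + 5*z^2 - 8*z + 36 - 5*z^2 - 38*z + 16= 0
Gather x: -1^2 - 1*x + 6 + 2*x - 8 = x - 3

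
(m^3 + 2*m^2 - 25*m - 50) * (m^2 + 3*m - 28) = m^5 + 5*m^4 - 47*m^3 - 181*m^2 + 550*m + 1400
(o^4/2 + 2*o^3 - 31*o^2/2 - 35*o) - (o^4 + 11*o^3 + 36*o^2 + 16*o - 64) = -o^4/2 - 9*o^3 - 103*o^2/2 - 51*o + 64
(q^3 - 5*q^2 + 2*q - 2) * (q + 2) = q^4 - 3*q^3 - 8*q^2 + 2*q - 4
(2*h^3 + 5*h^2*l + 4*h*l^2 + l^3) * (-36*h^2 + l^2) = -72*h^5 - 180*h^4*l - 142*h^3*l^2 - 31*h^2*l^3 + 4*h*l^4 + l^5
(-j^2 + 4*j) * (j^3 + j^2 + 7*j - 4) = -j^5 + 3*j^4 - 3*j^3 + 32*j^2 - 16*j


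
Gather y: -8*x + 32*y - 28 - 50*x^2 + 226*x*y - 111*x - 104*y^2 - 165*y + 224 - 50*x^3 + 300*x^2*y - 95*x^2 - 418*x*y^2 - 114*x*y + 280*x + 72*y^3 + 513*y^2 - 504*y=-50*x^3 - 145*x^2 + 161*x + 72*y^3 + y^2*(409 - 418*x) + y*(300*x^2 + 112*x - 637) + 196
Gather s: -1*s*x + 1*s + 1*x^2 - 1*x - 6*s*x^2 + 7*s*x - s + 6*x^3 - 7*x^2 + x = s*(-6*x^2 + 6*x) + 6*x^3 - 6*x^2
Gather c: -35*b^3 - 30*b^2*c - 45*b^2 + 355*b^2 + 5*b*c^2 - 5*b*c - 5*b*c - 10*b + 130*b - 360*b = -35*b^3 + 310*b^2 + 5*b*c^2 - 240*b + c*(-30*b^2 - 10*b)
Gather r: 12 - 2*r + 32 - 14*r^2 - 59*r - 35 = -14*r^2 - 61*r + 9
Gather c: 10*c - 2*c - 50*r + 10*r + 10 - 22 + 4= 8*c - 40*r - 8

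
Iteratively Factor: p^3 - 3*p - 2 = (p + 1)*(p^2 - p - 2) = (p + 1)^2*(p - 2)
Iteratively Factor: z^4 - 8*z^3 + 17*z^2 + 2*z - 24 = (z - 4)*(z^3 - 4*z^2 + z + 6) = (z - 4)*(z + 1)*(z^2 - 5*z + 6) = (z - 4)*(z - 3)*(z + 1)*(z - 2)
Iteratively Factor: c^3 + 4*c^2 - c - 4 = (c - 1)*(c^2 + 5*c + 4) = (c - 1)*(c + 1)*(c + 4)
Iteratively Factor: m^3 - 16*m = (m - 4)*(m^2 + 4*m) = m*(m - 4)*(m + 4)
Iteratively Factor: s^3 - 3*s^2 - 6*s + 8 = (s - 1)*(s^2 - 2*s - 8) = (s - 1)*(s + 2)*(s - 4)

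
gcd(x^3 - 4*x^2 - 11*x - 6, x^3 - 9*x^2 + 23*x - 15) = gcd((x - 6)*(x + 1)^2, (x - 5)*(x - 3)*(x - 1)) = 1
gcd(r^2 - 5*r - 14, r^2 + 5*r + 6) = r + 2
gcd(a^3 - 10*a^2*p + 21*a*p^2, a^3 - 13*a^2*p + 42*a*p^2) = -a^2 + 7*a*p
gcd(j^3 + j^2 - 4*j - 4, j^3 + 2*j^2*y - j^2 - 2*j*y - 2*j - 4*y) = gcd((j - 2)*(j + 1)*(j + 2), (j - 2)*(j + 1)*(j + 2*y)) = j^2 - j - 2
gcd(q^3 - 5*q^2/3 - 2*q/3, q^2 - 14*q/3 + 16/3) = q - 2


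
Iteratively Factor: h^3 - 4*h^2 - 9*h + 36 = (h - 3)*(h^2 - h - 12) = (h - 3)*(h + 3)*(h - 4)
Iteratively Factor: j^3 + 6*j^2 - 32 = (j - 2)*(j^2 + 8*j + 16) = (j - 2)*(j + 4)*(j + 4)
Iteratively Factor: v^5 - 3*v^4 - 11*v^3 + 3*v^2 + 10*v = (v)*(v^4 - 3*v^3 - 11*v^2 + 3*v + 10) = v*(v - 1)*(v^3 - 2*v^2 - 13*v - 10) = v*(v - 5)*(v - 1)*(v^2 + 3*v + 2) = v*(v - 5)*(v - 1)*(v + 2)*(v + 1)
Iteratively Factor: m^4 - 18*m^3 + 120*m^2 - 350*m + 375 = (m - 5)*(m^3 - 13*m^2 + 55*m - 75) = (m - 5)^2*(m^2 - 8*m + 15) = (m - 5)^3*(m - 3)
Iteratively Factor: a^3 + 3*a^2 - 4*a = (a + 4)*(a^2 - a) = (a - 1)*(a + 4)*(a)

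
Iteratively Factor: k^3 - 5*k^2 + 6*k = (k - 3)*(k^2 - 2*k) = k*(k - 3)*(k - 2)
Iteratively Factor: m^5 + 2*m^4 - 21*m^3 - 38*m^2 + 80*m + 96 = (m + 4)*(m^4 - 2*m^3 - 13*m^2 + 14*m + 24) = (m - 4)*(m + 4)*(m^3 + 2*m^2 - 5*m - 6) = (m - 4)*(m + 3)*(m + 4)*(m^2 - m - 2) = (m - 4)*(m + 1)*(m + 3)*(m + 4)*(m - 2)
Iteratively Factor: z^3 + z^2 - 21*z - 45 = (z + 3)*(z^2 - 2*z - 15) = (z + 3)^2*(z - 5)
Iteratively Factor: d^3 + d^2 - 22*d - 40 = (d - 5)*(d^2 + 6*d + 8) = (d - 5)*(d + 4)*(d + 2)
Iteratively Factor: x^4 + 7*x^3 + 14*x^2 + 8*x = (x + 2)*(x^3 + 5*x^2 + 4*x) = x*(x + 2)*(x^2 + 5*x + 4) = x*(x + 2)*(x + 4)*(x + 1)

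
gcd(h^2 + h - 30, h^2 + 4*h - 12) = h + 6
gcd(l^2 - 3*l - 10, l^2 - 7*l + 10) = l - 5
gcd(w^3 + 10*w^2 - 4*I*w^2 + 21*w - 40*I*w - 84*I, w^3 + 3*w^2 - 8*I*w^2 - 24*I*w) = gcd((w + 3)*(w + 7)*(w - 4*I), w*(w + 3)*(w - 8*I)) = w + 3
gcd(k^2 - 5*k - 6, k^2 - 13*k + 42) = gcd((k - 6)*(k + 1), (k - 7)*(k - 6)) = k - 6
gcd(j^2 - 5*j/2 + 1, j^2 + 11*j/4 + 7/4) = 1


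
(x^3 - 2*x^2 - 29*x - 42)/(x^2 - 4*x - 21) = x + 2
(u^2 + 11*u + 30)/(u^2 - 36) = (u + 5)/(u - 6)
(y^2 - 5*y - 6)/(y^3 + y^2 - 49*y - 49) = (y - 6)/(y^2 - 49)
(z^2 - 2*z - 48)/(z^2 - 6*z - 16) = (z + 6)/(z + 2)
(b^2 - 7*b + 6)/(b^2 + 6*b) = (b^2 - 7*b + 6)/(b*(b + 6))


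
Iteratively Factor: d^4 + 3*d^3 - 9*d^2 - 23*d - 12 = (d + 1)*(d^3 + 2*d^2 - 11*d - 12) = (d - 3)*(d + 1)*(d^2 + 5*d + 4) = (d - 3)*(d + 1)*(d + 4)*(d + 1)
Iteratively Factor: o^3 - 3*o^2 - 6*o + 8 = (o - 1)*(o^2 - 2*o - 8) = (o - 4)*(o - 1)*(o + 2)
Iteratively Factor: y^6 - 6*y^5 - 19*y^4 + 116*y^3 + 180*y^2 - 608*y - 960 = (y - 4)*(y^5 - 2*y^4 - 27*y^3 + 8*y^2 + 212*y + 240) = (y - 4)*(y + 2)*(y^4 - 4*y^3 - 19*y^2 + 46*y + 120) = (y - 4)*(y + 2)*(y + 3)*(y^3 - 7*y^2 + 2*y + 40) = (y - 4)*(y + 2)^2*(y + 3)*(y^2 - 9*y + 20) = (y - 5)*(y - 4)*(y + 2)^2*(y + 3)*(y - 4)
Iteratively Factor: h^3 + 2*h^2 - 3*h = (h - 1)*(h^2 + 3*h) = (h - 1)*(h + 3)*(h)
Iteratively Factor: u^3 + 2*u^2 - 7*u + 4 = (u + 4)*(u^2 - 2*u + 1) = (u - 1)*(u + 4)*(u - 1)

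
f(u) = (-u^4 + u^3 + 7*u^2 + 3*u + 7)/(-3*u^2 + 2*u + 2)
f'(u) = (6*u - 2)*(-u^4 + u^3 + 7*u^2 + 3*u + 7)/(-3*u^2 + 2*u + 2)^2 + (-4*u^3 + 3*u^2 + 14*u + 3)/(-3*u^2 + 2*u + 2) = (6*u^5 - 9*u^4 - 4*u^3 + 29*u^2 + 70*u - 8)/(9*u^4 - 12*u^3 - 8*u^2 + 8*u + 4)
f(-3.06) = 1.64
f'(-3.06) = -2.15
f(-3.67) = 3.07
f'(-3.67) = -2.53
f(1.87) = -6.61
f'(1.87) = 9.98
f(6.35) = 9.99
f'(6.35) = 4.24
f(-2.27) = 0.11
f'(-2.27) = -1.76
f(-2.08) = -0.22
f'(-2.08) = -1.72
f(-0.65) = -13.31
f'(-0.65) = -131.81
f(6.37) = 10.07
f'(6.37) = 4.25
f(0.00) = 3.50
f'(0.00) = -2.00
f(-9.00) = 26.03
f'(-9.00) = -6.09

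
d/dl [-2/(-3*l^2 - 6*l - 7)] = 12*(-l - 1)/(3*l^2 + 6*l + 7)^2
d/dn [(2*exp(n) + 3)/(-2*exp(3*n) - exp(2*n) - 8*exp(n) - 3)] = 2*((2*exp(n) + 3)*(3*exp(2*n) + exp(n) + 4) - 2*exp(3*n) - exp(2*n) - 8*exp(n) - 3)*exp(n)/(2*exp(3*n) + exp(2*n) + 8*exp(n) + 3)^2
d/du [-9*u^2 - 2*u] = -18*u - 2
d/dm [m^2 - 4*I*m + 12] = 2*m - 4*I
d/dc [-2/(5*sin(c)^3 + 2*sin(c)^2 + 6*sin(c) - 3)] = 2*(15*sin(c)^2 + 4*sin(c) + 6)*cos(c)/(5*sin(c)^3 + 2*sin(c)^2 + 6*sin(c) - 3)^2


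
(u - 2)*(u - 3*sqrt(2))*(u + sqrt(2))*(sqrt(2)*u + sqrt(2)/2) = sqrt(2)*u^4 - 4*u^3 - 3*sqrt(2)*u^3/2 - 7*sqrt(2)*u^2 + 6*u^2 + 4*u + 9*sqrt(2)*u + 6*sqrt(2)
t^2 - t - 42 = (t - 7)*(t + 6)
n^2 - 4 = (n - 2)*(n + 2)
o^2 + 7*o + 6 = (o + 1)*(o + 6)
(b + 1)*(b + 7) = b^2 + 8*b + 7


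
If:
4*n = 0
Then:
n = 0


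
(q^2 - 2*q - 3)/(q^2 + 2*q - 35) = (q^2 - 2*q - 3)/(q^2 + 2*q - 35)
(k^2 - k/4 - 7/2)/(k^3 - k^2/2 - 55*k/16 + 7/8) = 4/(4*k - 1)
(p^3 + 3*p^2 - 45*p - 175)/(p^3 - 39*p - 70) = (p + 5)/(p + 2)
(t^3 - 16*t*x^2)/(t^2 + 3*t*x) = (t^2 - 16*x^2)/(t + 3*x)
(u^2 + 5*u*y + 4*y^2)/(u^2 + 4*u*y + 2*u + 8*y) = (u + y)/(u + 2)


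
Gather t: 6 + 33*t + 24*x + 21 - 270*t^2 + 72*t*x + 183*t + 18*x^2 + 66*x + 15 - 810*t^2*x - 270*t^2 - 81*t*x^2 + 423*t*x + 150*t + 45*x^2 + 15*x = t^2*(-810*x - 540) + t*(-81*x^2 + 495*x + 366) + 63*x^2 + 105*x + 42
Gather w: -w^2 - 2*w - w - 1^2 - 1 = -w^2 - 3*w - 2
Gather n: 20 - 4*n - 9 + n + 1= 12 - 3*n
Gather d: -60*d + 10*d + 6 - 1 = 5 - 50*d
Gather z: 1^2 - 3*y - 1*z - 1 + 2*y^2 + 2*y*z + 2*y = 2*y^2 - y + z*(2*y - 1)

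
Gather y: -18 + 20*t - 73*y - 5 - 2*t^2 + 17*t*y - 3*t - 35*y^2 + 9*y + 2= -2*t^2 + 17*t - 35*y^2 + y*(17*t - 64) - 21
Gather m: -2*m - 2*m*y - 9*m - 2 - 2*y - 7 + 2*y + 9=m*(-2*y - 11)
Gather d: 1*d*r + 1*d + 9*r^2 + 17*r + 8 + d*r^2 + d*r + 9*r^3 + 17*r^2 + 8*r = d*(r^2 + 2*r + 1) + 9*r^3 + 26*r^2 + 25*r + 8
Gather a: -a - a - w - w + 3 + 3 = -2*a - 2*w + 6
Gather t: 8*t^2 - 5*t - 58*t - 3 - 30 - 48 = 8*t^2 - 63*t - 81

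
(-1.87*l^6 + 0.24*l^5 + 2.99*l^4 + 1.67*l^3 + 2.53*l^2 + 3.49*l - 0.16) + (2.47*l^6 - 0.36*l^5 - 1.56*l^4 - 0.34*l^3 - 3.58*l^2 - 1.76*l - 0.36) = 0.6*l^6 - 0.12*l^5 + 1.43*l^4 + 1.33*l^3 - 1.05*l^2 + 1.73*l - 0.52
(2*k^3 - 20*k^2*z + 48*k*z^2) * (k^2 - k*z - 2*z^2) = 2*k^5 - 22*k^4*z + 64*k^3*z^2 - 8*k^2*z^3 - 96*k*z^4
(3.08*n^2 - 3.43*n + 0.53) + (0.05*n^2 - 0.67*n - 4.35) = 3.13*n^2 - 4.1*n - 3.82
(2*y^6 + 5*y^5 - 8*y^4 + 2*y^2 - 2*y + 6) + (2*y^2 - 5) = 2*y^6 + 5*y^5 - 8*y^4 + 4*y^2 - 2*y + 1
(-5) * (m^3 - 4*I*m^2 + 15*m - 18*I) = -5*m^3 + 20*I*m^2 - 75*m + 90*I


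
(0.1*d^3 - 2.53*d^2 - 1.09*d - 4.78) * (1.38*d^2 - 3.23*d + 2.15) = 0.138*d^5 - 3.8144*d^4 + 6.8827*d^3 - 8.5152*d^2 + 13.0959*d - 10.277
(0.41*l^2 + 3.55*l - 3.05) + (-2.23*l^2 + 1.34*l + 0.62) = -1.82*l^2 + 4.89*l - 2.43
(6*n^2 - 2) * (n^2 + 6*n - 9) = 6*n^4 + 36*n^3 - 56*n^2 - 12*n + 18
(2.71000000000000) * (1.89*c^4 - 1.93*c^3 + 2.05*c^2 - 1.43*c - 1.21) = 5.1219*c^4 - 5.2303*c^3 + 5.5555*c^2 - 3.8753*c - 3.2791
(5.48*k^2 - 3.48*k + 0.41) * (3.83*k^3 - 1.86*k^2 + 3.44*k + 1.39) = 20.9884*k^5 - 23.5212*k^4 + 26.8943*k^3 - 5.1166*k^2 - 3.4268*k + 0.5699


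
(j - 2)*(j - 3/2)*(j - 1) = j^3 - 9*j^2/2 + 13*j/2 - 3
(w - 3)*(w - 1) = w^2 - 4*w + 3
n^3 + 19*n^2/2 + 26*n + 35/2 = (n + 1)*(n + 7/2)*(n + 5)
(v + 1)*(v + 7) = v^2 + 8*v + 7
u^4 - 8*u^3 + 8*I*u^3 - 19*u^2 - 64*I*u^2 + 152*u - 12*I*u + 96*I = (u - 8)*(u + I)*(u + 3*I)*(u + 4*I)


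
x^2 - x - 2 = (x - 2)*(x + 1)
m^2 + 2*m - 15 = (m - 3)*(m + 5)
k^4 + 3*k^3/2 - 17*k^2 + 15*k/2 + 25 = (k - 5/2)*(k - 2)*(k + 1)*(k + 5)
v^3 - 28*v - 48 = (v - 6)*(v + 2)*(v + 4)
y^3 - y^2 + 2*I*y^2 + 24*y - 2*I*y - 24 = (y - 1)*(y - 4*I)*(y + 6*I)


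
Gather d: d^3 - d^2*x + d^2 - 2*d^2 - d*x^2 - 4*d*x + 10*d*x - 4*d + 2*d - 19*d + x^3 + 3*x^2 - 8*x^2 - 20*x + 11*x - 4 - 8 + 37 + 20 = d^3 + d^2*(-x - 1) + d*(-x^2 + 6*x - 21) + x^3 - 5*x^2 - 9*x + 45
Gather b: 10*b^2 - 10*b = 10*b^2 - 10*b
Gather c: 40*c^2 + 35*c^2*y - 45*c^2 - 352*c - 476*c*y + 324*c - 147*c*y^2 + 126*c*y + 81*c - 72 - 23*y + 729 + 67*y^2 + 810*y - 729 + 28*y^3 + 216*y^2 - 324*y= c^2*(35*y - 5) + c*(-147*y^2 - 350*y + 53) + 28*y^3 + 283*y^2 + 463*y - 72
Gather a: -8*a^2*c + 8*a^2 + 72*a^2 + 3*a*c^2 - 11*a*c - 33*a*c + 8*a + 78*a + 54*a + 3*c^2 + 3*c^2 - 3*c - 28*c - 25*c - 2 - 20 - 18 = a^2*(80 - 8*c) + a*(3*c^2 - 44*c + 140) + 6*c^2 - 56*c - 40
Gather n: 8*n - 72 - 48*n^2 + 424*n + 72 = -48*n^2 + 432*n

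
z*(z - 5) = z^2 - 5*z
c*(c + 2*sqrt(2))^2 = c^3 + 4*sqrt(2)*c^2 + 8*c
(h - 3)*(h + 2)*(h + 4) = h^3 + 3*h^2 - 10*h - 24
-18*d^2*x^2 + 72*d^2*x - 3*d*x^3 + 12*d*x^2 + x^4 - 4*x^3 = x*(-6*d + x)*(3*d + x)*(x - 4)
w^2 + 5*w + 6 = (w + 2)*(w + 3)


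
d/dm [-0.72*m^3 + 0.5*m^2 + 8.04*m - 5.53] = -2.16*m^2 + 1.0*m + 8.04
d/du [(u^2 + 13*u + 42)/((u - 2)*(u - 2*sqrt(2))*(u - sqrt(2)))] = ((u - 2)*(u - 2*sqrt(2))*(u - sqrt(2))*(2*u + 13) - (u - 2)*(u - 2*sqrt(2))*(u^2 + 13*u + 42) - (u - 2)*(u - sqrt(2))*(u^2 + 13*u + 42) - (u - 2*sqrt(2))*(u - sqrt(2))*(u^2 + 13*u + 42))/((u - 2)^2*(u - 2*sqrt(2))^2*(u - sqrt(2))^2)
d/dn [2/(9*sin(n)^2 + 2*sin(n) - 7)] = -4*(9*sin(n) + 1)*cos(n)/(9*sin(n)^2 + 2*sin(n) - 7)^2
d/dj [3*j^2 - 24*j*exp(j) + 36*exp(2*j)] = -24*j*exp(j) + 6*j + 72*exp(2*j) - 24*exp(j)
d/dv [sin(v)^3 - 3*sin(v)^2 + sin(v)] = (3*sin(v)^2 - 6*sin(v) + 1)*cos(v)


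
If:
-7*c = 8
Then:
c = -8/7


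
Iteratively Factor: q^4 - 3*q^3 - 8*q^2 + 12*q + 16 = (q + 2)*(q^3 - 5*q^2 + 2*q + 8) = (q - 2)*(q + 2)*(q^2 - 3*q - 4) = (q - 4)*(q - 2)*(q + 2)*(q + 1)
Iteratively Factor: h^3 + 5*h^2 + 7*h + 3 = (h + 3)*(h^2 + 2*h + 1) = (h + 1)*(h + 3)*(h + 1)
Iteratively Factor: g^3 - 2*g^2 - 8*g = (g + 2)*(g^2 - 4*g) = (g - 4)*(g + 2)*(g)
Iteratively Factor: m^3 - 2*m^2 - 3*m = (m - 3)*(m^2 + m) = m*(m - 3)*(m + 1)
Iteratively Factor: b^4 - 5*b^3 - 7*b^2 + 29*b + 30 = (b + 2)*(b^3 - 7*b^2 + 7*b + 15) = (b + 1)*(b + 2)*(b^2 - 8*b + 15) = (b - 3)*(b + 1)*(b + 2)*(b - 5)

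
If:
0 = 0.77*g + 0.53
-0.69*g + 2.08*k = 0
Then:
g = -0.69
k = -0.23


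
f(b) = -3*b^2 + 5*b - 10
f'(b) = 5 - 6*b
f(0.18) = -9.20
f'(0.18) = 3.92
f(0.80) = -7.92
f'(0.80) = 0.20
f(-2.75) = -46.44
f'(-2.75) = 21.50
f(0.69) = -7.98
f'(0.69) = 0.86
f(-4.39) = -89.77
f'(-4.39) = 31.34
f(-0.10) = -10.53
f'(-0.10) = 5.60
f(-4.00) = -78.00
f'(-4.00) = 29.00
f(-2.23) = -36.07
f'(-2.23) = 18.38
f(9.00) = -208.00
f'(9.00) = -49.00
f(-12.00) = -502.00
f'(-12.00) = 77.00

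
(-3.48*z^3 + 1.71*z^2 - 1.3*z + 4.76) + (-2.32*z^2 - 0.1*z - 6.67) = -3.48*z^3 - 0.61*z^2 - 1.4*z - 1.91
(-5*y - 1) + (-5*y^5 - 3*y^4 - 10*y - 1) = -5*y^5 - 3*y^4 - 15*y - 2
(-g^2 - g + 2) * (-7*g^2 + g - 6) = 7*g^4 + 6*g^3 - 9*g^2 + 8*g - 12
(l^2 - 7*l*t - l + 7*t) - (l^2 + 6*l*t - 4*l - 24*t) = -13*l*t + 3*l + 31*t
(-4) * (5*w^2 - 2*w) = -20*w^2 + 8*w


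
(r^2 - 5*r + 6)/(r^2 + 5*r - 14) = (r - 3)/(r + 7)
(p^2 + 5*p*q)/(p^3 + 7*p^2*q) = (p + 5*q)/(p*(p + 7*q))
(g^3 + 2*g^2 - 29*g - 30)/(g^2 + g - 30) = g + 1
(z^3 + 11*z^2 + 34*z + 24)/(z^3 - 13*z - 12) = (z^2 + 10*z + 24)/(z^2 - z - 12)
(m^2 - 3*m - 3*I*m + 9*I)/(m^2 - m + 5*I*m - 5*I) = (m^2 - 3*m - 3*I*m + 9*I)/(m^2 - m + 5*I*m - 5*I)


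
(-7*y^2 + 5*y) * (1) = -7*y^2 + 5*y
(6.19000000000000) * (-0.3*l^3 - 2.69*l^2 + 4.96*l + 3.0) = -1.857*l^3 - 16.6511*l^2 + 30.7024*l + 18.57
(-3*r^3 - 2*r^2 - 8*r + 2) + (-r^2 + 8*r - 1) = -3*r^3 - 3*r^2 + 1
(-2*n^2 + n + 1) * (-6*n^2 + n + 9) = 12*n^4 - 8*n^3 - 23*n^2 + 10*n + 9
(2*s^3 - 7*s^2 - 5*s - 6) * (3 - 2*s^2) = -4*s^5 + 14*s^4 + 16*s^3 - 9*s^2 - 15*s - 18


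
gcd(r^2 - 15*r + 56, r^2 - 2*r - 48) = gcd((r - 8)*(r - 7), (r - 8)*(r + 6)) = r - 8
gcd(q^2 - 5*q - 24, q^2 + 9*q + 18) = q + 3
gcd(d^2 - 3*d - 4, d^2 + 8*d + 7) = d + 1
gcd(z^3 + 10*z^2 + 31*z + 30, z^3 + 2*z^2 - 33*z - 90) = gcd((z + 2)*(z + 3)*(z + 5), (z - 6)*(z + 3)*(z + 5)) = z^2 + 8*z + 15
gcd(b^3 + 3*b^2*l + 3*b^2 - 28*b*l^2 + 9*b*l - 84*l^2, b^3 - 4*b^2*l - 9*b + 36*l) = b^2 - 4*b*l + 3*b - 12*l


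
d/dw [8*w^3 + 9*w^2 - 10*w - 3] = 24*w^2 + 18*w - 10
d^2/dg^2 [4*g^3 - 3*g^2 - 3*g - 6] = 24*g - 6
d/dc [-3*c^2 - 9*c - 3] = -6*c - 9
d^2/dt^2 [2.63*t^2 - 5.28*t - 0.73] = 5.26000000000000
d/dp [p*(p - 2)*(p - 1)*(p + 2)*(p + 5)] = 5*p^4 + 16*p^3 - 27*p^2 - 32*p + 20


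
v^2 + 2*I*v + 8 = (v - 2*I)*(v + 4*I)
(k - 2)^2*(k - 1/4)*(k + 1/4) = k^4 - 4*k^3 + 63*k^2/16 + k/4 - 1/4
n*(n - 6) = n^2 - 6*n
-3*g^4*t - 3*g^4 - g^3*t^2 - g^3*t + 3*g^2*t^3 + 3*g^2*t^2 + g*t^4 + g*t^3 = (-g + t)*(g + t)*(3*g + t)*(g*t + g)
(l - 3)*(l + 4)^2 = l^3 + 5*l^2 - 8*l - 48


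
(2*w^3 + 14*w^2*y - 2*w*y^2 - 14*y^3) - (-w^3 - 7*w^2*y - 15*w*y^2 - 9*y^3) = 3*w^3 + 21*w^2*y + 13*w*y^2 - 5*y^3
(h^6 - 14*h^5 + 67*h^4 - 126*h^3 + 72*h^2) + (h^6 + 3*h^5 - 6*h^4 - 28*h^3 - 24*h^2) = 2*h^6 - 11*h^5 + 61*h^4 - 154*h^3 + 48*h^2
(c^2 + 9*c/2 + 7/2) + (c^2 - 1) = 2*c^2 + 9*c/2 + 5/2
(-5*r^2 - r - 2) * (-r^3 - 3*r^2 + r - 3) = 5*r^5 + 16*r^4 + 20*r^2 + r + 6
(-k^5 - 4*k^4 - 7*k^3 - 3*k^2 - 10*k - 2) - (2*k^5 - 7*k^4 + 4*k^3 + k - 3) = -3*k^5 + 3*k^4 - 11*k^3 - 3*k^2 - 11*k + 1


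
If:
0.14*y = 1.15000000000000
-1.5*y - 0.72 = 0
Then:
No Solution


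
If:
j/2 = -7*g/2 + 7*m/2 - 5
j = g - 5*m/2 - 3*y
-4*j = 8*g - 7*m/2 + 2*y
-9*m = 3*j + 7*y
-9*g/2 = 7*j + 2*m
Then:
No Solution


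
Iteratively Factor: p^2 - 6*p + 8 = (p - 4)*(p - 2)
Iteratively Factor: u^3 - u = (u + 1)*(u^2 - u) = u*(u + 1)*(u - 1)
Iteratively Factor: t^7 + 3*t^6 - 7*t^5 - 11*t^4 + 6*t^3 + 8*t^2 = (t - 2)*(t^6 + 5*t^5 + 3*t^4 - 5*t^3 - 4*t^2) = t*(t - 2)*(t^5 + 5*t^4 + 3*t^3 - 5*t^2 - 4*t) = t*(t - 2)*(t + 1)*(t^4 + 4*t^3 - t^2 - 4*t) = t*(t - 2)*(t + 1)^2*(t^3 + 3*t^2 - 4*t) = t*(t - 2)*(t + 1)^2*(t + 4)*(t^2 - t) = t^2*(t - 2)*(t + 1)^2*(t + 4)*(t - 1)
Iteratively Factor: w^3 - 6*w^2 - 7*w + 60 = (w + 3)*(w^2 - 9*w + 20) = (w - 4)*(w + 3)*(w - 5)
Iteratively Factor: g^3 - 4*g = (g - 2)*(g^2 + 2*g) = g*(g - 2)*(g + 2)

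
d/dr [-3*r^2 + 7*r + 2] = 7 - 6*r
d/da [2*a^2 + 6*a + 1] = 4*a + 6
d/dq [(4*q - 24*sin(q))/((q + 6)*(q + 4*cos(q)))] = 4*((1 - 6*cos(q))*(q + 6)*(q + 4*cos(q)) + (-q + 6*sin(q))*(q + 4*cos(q)) + (q + 6)*(q - 6*sin(q))*(4*sin(q) - 1))/((q + 6)^2*(q + 4*cos(q))^2)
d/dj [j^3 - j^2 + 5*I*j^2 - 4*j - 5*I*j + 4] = 3*j^2 + j*(-2 + 10*I) - 4 - 5*I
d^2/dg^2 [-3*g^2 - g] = -6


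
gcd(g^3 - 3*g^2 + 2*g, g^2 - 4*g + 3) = g - 1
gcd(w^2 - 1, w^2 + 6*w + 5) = w + 1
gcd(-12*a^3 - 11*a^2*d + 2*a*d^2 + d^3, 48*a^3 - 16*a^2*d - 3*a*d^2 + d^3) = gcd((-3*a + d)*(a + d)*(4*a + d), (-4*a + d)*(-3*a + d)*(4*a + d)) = 12*a^2 - a*d - d^2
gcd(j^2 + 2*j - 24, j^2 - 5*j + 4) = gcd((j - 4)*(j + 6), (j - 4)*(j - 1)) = j - 4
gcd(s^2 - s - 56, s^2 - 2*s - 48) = s - 8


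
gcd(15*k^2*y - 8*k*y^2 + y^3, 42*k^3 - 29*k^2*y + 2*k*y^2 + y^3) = -3*k + y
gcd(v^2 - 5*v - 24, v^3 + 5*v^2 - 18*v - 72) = v + 3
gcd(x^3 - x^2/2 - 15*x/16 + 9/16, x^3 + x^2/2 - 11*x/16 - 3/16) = x^2 + x/4 - 3/4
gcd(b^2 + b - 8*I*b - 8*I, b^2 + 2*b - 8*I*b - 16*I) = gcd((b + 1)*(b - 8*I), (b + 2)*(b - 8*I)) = b - 8*I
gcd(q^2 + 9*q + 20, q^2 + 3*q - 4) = q + 4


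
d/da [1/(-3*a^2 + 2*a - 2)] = 2*(3*a - 1)/(3*a^2 - 2*a + 2)^2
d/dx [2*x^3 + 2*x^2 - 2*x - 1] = 6*x^2 + 4*x - 2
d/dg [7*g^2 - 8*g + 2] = 14*g - 8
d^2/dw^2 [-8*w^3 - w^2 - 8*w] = -48*w - 2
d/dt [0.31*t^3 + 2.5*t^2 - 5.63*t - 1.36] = 0.93*t^2 + 5.0*t - 5.63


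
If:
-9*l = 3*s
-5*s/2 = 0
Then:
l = 0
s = 0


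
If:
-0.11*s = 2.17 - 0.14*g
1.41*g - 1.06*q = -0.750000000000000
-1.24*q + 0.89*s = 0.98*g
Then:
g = -12.32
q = -15.68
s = -35.40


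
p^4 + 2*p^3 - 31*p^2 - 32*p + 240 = (p - 4)*(p - 3)*(p + 4)*(p + 5)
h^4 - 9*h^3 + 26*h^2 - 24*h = h*(h - 4)*(h - 3)*(h - 2)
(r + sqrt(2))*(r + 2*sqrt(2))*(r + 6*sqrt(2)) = r^3 + 9*sqrt(2)*r^2 + 40*r + 24*sqrt(2)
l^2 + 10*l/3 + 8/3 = (l + 4/3)*(l + 2)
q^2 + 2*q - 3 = (q - 1)*(q + 3)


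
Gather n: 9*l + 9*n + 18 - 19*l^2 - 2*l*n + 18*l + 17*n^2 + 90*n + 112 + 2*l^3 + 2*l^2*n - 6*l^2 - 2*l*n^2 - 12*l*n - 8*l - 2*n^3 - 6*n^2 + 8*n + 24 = 2*l^3 - 25*l^2 + 19*l - 2*n^3 + n^2*(11 - 2*l) + n*(2*l^2 - 14*l + 107) + 154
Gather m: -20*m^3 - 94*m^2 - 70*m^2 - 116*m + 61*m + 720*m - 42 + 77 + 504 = -20*m^3 - 164*m^2 + 665*m + 539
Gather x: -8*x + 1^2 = 1 - 8*x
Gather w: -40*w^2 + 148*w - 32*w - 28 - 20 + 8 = -40*w^2 + 116*w - 40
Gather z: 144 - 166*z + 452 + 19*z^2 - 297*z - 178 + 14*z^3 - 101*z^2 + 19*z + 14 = 14*z^3 - 82*z^2 - 444*z + 432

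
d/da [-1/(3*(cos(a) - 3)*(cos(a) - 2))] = (5 - 2*cos(a))*sin(a)/(3*(cos(a) - 3)^2*(cos(a) - 2)^2)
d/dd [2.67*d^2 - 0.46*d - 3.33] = 5.34*d - 0.46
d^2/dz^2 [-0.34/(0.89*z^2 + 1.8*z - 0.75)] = (0.538628*z^2 + 1.08936*z - 0.34*(1.78*z + 1.8)*(3.56*z + 3.6) - 0.4539)/(0.89*z^2 + 1.8*z - 0.75)^3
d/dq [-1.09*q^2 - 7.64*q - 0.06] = -2.18*q - 7.64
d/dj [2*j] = 2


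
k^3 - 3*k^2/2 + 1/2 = (k - 1)^2*(k + 1/2)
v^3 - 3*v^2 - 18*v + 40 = (v - 5)*(v - 2)*(v + 4)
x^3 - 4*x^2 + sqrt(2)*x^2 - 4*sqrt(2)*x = x*(x - 4)*(x + sqrt(2))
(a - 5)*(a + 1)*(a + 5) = a^3 + a^2 - 25*a - 25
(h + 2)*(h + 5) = h^2 + 7*h + 10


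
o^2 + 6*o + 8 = (o + 2)*(o + 4)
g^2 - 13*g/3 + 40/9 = (g - 8/3)*(g - 5/3)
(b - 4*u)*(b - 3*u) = b^2 - 7*b*u + 12*u^2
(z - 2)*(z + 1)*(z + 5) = z^3 + 4*z^2 - 7*z - 10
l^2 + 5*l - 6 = (l - 1)*(l + 6)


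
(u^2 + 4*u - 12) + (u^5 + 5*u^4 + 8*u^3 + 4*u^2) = u^5 + 5*u^4 + 8*u^3 + 5*u^2 + 4*u - 12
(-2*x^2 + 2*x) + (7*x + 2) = -2*x^2 + 9*x + 2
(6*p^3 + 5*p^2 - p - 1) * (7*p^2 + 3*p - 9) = 42*p^5 + 53*p^4 - 46*p^3 - 55*p^2 + 6*p + 9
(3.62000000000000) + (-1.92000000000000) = 1.70000000000000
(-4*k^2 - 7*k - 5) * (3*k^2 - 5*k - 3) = -12*k^4 - k^3 + 32*k^2 + 46*k + 15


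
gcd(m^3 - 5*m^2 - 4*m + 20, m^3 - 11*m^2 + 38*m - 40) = m^2 - 7*m + 10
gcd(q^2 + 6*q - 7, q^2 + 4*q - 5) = q - 1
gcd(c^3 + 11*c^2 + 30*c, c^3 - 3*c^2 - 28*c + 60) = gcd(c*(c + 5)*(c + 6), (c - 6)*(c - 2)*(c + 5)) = c + 5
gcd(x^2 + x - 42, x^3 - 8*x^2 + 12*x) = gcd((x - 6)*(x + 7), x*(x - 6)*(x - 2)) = x - 6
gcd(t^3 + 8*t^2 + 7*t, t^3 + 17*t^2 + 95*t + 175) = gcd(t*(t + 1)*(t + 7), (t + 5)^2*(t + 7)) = t + 7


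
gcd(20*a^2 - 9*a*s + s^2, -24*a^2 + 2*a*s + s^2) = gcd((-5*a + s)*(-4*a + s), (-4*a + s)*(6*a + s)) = -4*a + s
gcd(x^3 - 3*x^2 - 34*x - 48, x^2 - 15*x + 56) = x - 8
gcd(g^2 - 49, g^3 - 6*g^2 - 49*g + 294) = g^2 - 49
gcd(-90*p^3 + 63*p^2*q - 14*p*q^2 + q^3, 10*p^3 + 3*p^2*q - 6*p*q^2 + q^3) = 5*p - q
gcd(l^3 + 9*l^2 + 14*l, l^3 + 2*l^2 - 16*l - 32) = l + 2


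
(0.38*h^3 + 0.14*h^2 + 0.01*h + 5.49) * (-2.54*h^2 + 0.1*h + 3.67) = -0.9652*h^5 - 0.3176*h^4 + 1.3832*h^3 - 13.4298*h^2 + 0.5857*h + 20.1483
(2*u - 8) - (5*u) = -3*u - 8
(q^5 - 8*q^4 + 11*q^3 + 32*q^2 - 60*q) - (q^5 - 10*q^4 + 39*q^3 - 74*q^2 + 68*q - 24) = 2*q^4 - 28*q^3 + 106*q^2 - 128*q + 24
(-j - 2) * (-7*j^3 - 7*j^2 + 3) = 7*j^4 + 21*j^3 + 14*j^2 - 3*j - 6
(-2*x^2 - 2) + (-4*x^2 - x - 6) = -6*x^2 - x - 8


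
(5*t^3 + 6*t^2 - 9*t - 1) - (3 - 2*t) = 5*t^3 + 6*t^2 - 7*t - 4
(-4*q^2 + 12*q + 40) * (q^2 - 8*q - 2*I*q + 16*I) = -4*q^4 + 44*q^3 + 8*I*q^3 - 56*q^2 - 88*I*q^2 - 320*q + 112*I*q + 640*I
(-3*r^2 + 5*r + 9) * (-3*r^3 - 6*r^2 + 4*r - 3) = 9*r^5 + 3*r^4 - 69*r^3 - 25*r^2 + 21*r - 27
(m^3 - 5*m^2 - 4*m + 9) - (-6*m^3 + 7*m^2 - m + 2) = 7*m^3 - 12*m^2 - 3*m + 7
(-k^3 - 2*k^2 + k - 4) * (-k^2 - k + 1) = k^5 + 3*k^4 + k^2 + 5*k - 4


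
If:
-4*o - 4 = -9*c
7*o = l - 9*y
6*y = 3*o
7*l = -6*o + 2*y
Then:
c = 4/9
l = 0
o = 0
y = 0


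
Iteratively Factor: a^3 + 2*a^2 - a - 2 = (a - 1)*(a^2 + 3*a + 2) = (a - 1)*(a + 2)*(a + 1)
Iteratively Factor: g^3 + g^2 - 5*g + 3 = (g - 1)*(g^2 + 2*g - 3) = (g - 1)*(g + 3)*(g - 1)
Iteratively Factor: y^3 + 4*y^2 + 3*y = (y + 3)*(y^2 + y) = y*(y + 3)*(y + 1)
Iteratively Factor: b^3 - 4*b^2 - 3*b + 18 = (b - 3)*(b^2 - b - 6) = (b - 3)^2*(b + 2)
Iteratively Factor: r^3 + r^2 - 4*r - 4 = (r - 2)*(r^2 + 3*r + 2) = (r - 2)*(r + 2)*(r + 1)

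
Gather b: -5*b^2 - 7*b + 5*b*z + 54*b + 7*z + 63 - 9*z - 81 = -5*b^2 + b*(5*z + 47) - 2*z - 18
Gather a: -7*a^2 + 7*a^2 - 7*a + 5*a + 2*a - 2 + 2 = 0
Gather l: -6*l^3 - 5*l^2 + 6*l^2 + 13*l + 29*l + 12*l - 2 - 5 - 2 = -6*l^3 + l^2 + 54*l - 9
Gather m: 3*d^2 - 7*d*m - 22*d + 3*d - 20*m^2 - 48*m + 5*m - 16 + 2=3*d^2 - 19*d - 20*m^2 + m*(-7*d - 43) - 14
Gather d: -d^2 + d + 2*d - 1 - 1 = -d^2 + 3*d - 2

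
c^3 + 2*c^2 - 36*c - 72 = (c - 6)*(c + 2)*(c + 6)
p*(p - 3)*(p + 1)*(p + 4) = p^4 + 2*p^3 - 11*p^2 - 12*p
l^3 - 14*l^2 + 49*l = l*(l - 7)^2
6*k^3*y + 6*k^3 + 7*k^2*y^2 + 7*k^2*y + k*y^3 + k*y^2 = (k + y)*(6*k + y)*(k*y + k)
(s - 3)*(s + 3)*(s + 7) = s^3 + 7*s^2 - 9*s - 63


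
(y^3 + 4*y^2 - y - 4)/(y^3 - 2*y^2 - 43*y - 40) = (y^2 + 3*y - 4)/(y^2 - 3*y - 40)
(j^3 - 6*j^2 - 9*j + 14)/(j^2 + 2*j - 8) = (j^3 - 6*j^2 - 9*j + 14)/(j^2 + 2*j - 8)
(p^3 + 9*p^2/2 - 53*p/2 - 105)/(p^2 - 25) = (p^2 + 19*p/2 + 21)/(p + 5)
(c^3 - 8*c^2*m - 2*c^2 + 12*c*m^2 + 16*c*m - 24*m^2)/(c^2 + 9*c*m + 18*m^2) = (c^3 - 8*c^2*m - 2*c^2 + 12*c*m^2 + 16*c*m - 24*m^2)/(c^2 + 9*c*m + 18*m^2)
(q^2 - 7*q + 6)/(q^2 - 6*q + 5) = (q - 6)/(q - 5)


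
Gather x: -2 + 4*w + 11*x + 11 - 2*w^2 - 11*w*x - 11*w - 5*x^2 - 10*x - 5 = -2*w^2 - 7*w - 5*x^2 + x*(1 - 11*w) + 4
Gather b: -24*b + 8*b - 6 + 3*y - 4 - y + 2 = -16*b + 2*y - 8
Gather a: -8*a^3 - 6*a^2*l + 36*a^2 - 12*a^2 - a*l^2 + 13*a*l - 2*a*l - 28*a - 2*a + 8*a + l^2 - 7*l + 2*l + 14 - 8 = -8*a^3 + a^2*(24 - 6*l) + a*(-l^2 + 11*l - 22) + l^2 - 5*l + 6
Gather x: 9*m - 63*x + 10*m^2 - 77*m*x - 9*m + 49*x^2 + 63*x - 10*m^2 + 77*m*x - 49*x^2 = 0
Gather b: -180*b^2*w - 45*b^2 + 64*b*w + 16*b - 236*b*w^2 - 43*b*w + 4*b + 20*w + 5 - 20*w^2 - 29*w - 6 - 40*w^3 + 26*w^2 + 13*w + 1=b^2*(-180*w - 45) + b*(-236*w^2 + 21*w + 20) - 40*w^3 + 6*w^2 + 4*w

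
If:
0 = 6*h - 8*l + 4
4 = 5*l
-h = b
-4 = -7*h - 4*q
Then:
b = -2/5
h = 2/5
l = 4/5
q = 3/10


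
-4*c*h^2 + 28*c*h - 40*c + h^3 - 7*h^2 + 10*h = (-4*c + h)*(h - 5)*(h - 2)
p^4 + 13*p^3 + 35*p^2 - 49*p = p*(p - 1)*(p + 7)^2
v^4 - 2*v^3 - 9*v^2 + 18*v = v*(v - 3)*(v - 2)*(v + 3)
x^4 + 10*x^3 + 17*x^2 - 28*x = x*(x - 1)*(x + 4)*(x + 7)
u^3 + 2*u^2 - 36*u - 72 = (u - 6)*(u + 2)*(u + 6)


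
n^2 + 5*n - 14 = (n - 2)*(n + 7)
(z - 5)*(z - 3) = z^2 - 8*z + 15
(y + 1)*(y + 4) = y^2 + 5*y + 4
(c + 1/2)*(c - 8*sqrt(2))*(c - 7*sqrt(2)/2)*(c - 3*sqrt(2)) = c^4 - 29*sqrt(2)*c^3/2 + c^3/2 - 29*sqrt(2)*c^2/4 + 125*c^2 - 168*sqrt(2)*c + 125*c/2 - 84*sqrt(2)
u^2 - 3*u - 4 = (u - 4)*(u + 1)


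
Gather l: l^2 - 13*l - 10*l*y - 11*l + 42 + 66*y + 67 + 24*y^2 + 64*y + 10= l^2 + l*(-10*y - 24) + 24*y^2 + 130*y + 119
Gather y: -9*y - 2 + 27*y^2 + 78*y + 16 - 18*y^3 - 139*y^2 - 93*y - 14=-18*y^3 - 112*y^2 - 24*y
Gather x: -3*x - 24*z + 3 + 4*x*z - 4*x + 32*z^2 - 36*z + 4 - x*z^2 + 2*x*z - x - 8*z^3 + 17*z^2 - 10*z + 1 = x*(-z^2 + 6*z - 8) - 8*z^3 + 49*z^2 - 70*z + 8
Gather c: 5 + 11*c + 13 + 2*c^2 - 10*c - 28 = 2*c^2 + c - 10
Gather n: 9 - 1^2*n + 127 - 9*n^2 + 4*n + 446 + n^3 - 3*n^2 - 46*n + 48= n^3 - 12*n^2 - 43*n + 630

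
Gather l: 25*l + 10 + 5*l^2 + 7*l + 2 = 5*l^2 + 32*l + 12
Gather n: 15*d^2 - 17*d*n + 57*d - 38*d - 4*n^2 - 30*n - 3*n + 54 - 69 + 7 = 15*d^2 + 19*d - 4*n^2 + n*(-17*d - 33) - 8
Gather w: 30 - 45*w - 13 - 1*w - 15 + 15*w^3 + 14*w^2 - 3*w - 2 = 15*w^3 + 14*w^2 - 49*w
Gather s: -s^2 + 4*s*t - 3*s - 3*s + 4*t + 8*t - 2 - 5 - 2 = -s^2 + s*(4*t - 6) + 12*t - 9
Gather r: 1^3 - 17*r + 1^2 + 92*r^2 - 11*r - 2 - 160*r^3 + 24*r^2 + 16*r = -160*r^3 + 116*r^2 - 12*r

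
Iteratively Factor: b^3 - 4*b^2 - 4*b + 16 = (b - 4)*(b^2 - 4) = (b - 4)*(b - 2)*(b + 2)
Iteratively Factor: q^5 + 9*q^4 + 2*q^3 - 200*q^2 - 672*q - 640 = (q + 2)*(q^4 + 7*q^3 - 12*q^2 - 176*q - 320) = (q + 2)*(q + 4)*(q^3 + 3*q^2 - 24*q - 80) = (q + 2)*(q + 4)^2*(q^2 - q - 20) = (q + 2)*(q + 4)^3*(q - 5)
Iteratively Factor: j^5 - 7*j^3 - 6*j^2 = (j)*(j^4 - 7*j^2 - 6*j) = j*(j - 3)*(j^3 + 3*j^2 + 2*j) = j^2*(j - 3)*(j^2 + 3*j + 2) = j^2*(j - 3)*(j + 1)*(j + 2)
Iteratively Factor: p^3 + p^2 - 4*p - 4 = (p + 1)*(p^2 - 4) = (p - 2)*(p + 1)*(p + 2)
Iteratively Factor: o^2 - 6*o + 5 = (o - 5)*(o - 1)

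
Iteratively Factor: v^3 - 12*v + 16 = (v + 4)*(v^2 - 4*v + 4) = (v - 2)*(v + 4)*(v - 2)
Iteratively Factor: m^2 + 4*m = (m + 4)*(m)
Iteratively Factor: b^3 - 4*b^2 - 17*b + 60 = (b - 5)*(b^2 + b - 12) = (b - 5)*(b + 4)*(b - 3)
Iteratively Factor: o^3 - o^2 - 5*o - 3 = (o + 1)*(o^2 - 2*o - 3) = (o - 3)*(o + 1)*(o + 1)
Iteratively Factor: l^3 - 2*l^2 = (l)*(l^2 - 2*l) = l^2*(l - 2)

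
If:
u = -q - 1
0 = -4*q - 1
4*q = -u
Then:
No Solution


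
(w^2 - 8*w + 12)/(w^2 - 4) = (w - 6)/(w + 2)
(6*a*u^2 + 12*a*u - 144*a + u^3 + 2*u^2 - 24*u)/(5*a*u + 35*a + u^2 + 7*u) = (6*a*u^2 + 12*a*u - 144*a + u^3 + 2*u^2 - 24*u)/(5*a*u + 35*a + u^2 + 7*u)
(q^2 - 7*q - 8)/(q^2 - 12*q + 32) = (q + 1)/(q - 4)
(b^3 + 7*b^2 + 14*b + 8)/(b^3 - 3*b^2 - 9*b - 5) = (b^2 + 6*b + 8)/(b^2 - 4*b - 5)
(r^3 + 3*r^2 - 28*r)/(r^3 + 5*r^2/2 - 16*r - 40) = 2*r*(r + 7)/(2*r^2 + 13*r + 20)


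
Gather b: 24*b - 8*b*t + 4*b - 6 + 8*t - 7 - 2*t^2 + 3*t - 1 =b*(28 - 8*t) - 2*t^2 + 11*t - 14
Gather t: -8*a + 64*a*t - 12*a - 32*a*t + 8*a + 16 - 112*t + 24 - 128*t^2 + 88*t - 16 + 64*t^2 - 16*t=-12*a - 64*t^2 + t*(32*a - 40) + 24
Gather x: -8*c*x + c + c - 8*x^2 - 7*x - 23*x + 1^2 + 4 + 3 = 2*c - 8*x^2 + x*(-8*c - 30) + 8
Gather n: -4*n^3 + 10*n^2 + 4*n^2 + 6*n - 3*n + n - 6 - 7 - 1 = -4*n^3 + 14*n^2 + 4*n - 14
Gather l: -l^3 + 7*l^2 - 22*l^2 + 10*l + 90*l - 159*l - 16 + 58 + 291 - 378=-l^3 - 15*l^2 - 59*l - 45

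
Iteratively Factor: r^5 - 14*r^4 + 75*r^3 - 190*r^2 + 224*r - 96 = (r - 4)*(r^4 - 10*r^3 + 35*r^2 - 50*r + 24) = (r - 4)*(r - 1)*(r^3 - 9*r^2 + 26*r - 24) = (r - 4)^2*(r - 1)*(r^2 - 5*r + 6) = (r - 4)^2*(r - 3)*(r - 1)*(r - 2)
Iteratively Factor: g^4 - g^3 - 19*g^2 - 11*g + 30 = (g - 1)*(g^3 - 19*g - 30) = (g - 5)*(g - 1)*(g^2 + 5*g + 6) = (g - 5)*(g - 1)*(g + 2)*(g + 3)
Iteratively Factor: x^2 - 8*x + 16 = (x - 4)*(x - 4)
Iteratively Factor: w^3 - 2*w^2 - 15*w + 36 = (w - 3)*(w^2 + w - 12) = (w - 3)*(w + 4)*(w - 3)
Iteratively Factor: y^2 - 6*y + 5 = (y - 1)*(y - 5)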